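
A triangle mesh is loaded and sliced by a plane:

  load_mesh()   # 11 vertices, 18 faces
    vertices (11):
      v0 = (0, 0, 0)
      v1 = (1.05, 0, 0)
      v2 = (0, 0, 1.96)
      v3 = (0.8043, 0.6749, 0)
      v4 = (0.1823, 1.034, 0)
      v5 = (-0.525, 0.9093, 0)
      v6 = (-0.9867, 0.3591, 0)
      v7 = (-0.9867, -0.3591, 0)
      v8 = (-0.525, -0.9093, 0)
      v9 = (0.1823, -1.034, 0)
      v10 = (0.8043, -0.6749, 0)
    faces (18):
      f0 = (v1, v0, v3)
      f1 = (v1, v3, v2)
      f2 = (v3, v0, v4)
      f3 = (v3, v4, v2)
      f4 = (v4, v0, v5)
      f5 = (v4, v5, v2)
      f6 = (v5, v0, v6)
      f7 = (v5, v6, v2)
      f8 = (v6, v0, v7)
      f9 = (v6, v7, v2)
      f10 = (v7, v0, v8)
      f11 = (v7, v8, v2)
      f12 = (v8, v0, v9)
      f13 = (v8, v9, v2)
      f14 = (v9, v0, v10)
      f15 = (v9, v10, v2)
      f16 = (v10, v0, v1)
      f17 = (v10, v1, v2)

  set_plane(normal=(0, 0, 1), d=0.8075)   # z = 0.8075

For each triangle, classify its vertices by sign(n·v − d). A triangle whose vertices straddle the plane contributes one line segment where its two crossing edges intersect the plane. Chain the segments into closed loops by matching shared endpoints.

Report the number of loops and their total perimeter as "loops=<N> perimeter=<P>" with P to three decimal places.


Straddling triangles (9 of 18):
  (v1,v3,v2) [--+] → (0.472937, 0.396848, 0.8075)–(0.617411, 0, 0.8075)  len=0.4223
  (v3,v4,v2) [--+] → (0.107194, 0.608003, 0.8075)–(0.472937, 0.396848, 0.8075)  len=0.4223
  (v4,v5,v2) [--+] → (-0.308705, 0.534678, 0.8075)–(0.107194, 0.608003, 0.8075)  len=0.4223
  (v5,v6,v2) [--+] → (-0.58019, 0.211154, 0.8075)–(-0.308705, 0.534678, 0.8075)  len=0.4223
  (v6,v7,v2) [--+] → (-0.58019, -0.211154, 0.8075)–(-0.58019, 0.211154, 0.8075)  len=0.4223
  (v7,v8,v2) [--+] → (-0.308705, -0.534678, 0.8075)–(-0.58019, -0.211154, 0.8075)  len=0.4223
  (v8,v9,v2) [--+] → (0.107194, -0.608003, 0.8075)–(-0.308705, -0.534678, 0.8075)  len=0.4223
  (v9,v10,v2) [--+] → (0.472937, -0.396848, 0.8075)–(0.107194, -0.608003, 0.8075)  len=0.4223
  (v10,v1,v2) [--+] → (0.617411, 0, 0.8075)–(0.472937, -0.396848, 0.8075)  len=0.4223

Chained into 1 loop(s):
  loop 1: 9 segments, perimeter = 3.8009
Total perimeter = 3.801

loops=1 perimeter=3.801


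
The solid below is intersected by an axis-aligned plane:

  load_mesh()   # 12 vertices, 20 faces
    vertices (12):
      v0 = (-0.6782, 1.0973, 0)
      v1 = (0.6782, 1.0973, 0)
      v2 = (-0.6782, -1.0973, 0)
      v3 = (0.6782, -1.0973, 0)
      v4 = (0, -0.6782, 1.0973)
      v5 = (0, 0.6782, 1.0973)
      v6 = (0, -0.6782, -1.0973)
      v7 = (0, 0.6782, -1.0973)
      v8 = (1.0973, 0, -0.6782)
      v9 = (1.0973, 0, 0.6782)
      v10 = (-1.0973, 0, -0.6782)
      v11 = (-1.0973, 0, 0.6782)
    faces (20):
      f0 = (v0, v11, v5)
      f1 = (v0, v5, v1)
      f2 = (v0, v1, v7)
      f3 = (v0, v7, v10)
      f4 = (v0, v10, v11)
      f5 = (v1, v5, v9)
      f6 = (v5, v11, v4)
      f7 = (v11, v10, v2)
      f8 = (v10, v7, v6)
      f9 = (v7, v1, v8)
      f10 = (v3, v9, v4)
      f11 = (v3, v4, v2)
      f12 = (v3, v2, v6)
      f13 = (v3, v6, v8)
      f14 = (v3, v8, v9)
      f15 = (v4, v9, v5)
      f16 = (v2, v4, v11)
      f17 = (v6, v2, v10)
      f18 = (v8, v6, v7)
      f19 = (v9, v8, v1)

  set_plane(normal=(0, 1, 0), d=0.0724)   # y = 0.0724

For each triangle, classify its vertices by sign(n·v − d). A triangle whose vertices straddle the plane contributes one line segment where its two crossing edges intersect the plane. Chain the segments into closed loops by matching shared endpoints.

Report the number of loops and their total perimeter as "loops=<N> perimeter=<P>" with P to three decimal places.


Straddling triangles (10 of 20):
  (v0,v11,v5) [+-+] → (-1.06965, 0.0724, 0.633452)–(-0.98016, 0.0724, 0.72294)  len=0.1266
  (v0,v7,v10) [++-] → (-0.98016, 0.0724, -0.72294)–(-1.06965, 0.0724, -0.633452)  len=0.1266
  (v0,v10,v11) [+--] → (-1.06965, 0.0724, -0.633452)–(-1.06965, 0.0724, 0.633452)  len=1.2669
  (v1,v5,v9) [++-] → (0.98016, 0.0724, 0.72294)–(1.06965, 0.0724, 0.633452)  len=0.1266
  (v5,v11,v4) [+--] → (-0.98016, 0.0724, 0.72294)–(0, 0.0724, 1.0973)  len=1.0492
  (v10,v7,v6) [-+-] → (-0.98016, 0.0724, -0.72294)–(0, 0.0724, -1.0973)  len=1.0492
  (v7,v1,v8) [++-] → (1.06965, 0.0724, -0.633452)–(0.98016, 0.0724, -0.72294)  len=0.1266
  (v4,v9,v5) [--+] → (0.98016, 0.0724, 0.72294)–(0, 0.0724, 1.0973)  len=1.0492
  (v8,v6,v7) [--+] → (0, 0.0724, -1.0973)–(0.98016, 0.0724, -0.72294)  len=1.0492
  (v9,v8,v1) [--+] → (1.06965, 0.0724, -0.633452)–(1.06965, 0.0724, 0.633452)  len=1.2669

Chained into 1 loop(s):
  loop 1: 10 segments, perimeter = 7.2369
Total perimeter = 7.237

loops=1 perimeter=7.237


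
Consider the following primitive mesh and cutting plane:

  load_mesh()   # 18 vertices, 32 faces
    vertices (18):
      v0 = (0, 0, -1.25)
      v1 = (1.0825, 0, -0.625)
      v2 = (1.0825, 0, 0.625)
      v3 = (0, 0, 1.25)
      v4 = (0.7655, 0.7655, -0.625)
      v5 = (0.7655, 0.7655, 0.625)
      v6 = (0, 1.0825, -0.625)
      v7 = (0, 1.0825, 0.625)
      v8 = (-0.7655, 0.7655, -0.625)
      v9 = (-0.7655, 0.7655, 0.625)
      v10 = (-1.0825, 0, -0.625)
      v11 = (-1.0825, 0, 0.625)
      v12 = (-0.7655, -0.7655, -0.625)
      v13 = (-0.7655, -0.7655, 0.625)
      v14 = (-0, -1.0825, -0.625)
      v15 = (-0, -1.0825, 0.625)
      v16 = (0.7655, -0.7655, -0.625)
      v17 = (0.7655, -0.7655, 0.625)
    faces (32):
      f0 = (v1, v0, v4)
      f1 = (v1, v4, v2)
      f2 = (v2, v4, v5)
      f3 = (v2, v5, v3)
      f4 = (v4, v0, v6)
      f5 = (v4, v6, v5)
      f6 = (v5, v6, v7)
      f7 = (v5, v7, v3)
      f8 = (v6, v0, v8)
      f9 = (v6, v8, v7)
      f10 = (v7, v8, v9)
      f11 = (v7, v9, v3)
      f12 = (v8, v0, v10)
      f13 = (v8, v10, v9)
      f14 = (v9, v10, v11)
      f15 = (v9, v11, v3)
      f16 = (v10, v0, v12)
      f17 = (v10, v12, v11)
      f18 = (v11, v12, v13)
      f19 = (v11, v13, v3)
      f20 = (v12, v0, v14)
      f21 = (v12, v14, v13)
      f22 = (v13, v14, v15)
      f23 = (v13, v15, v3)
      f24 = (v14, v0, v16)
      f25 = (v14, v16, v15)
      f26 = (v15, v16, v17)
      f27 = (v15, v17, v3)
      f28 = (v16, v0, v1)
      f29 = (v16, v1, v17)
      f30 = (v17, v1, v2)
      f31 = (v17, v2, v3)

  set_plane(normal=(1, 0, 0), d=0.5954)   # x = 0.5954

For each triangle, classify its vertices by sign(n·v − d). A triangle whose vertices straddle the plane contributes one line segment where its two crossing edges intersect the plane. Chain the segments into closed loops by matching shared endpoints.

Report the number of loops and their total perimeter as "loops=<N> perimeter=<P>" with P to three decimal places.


Straddling triangles (12 of 32):
  (v1,v0,v4) [+-+] → (0.5954, 0, -0.906236)–(0.5954, 0.5954, -0.76388)  len=0.6122
  (v2,v5,v3) [++-] → (0.5954, 0.5954, 0.76388)–(0.5954, 0, 0.906236)  len=0.6122
  (v4,v0,v6) [+--] → (0.5954, 0.5954, -0.76388)–(0.5954, 0.83594, -0.625)  len=0.2778
  (v4,v6,v5) [+-+] → (0.5954, 0.83594, -0.625)–(0.5954, 0.83594, 0.34724)  len=0.9722
  (v5,v6,v7) [+--] → (0.5954, 0.83594, 0.34724)–(0.5954, 0.83594, 0.625)  len=0.2778
  (v5,v7,v3) [+--] → (0.5954, 0.83594, 0.625)–(0.5954, 0.5954, 0.76388)  len=0.2778
  (v14,v0,v16) [--+] → (0.5954, -0.5954, -0.76388)–(0.5954, -0.83594, -0.625)  len=0.2778
  (v14,v16,v15) [-+-] → (0.5954, -0.83594, -0.625)–(0.5954, -0.83594, -0.34724)  len=0.2778
  (v15,v16,v17) [-++] → (0.5954, -0.83594, -0.34724)–(0.5954, -0.83594, 0.625)  len=0.9722
  (v15,v17,v3) [-+-] → (0.5954, -0.83594, 0.625)–(0.5954, -0.5954, 0.76388)  len=0.2778
  (v16,v0,v1) [+-+] → (0.5954, -0.5954, -0.76388)–(0.5954, 0, -0.906236)  len=0.6122
  (v17,v2,v3) [++-] → (0.5954, 0, 0.906236)–(0.5954, -0.5954, 0.76388)  len=0.6122

Chained into 1 loop(s):
  loop 1: 12 segments, perimeter = 6.0597
Total perimeter = 6.060

loops=1 perimeter=6.060


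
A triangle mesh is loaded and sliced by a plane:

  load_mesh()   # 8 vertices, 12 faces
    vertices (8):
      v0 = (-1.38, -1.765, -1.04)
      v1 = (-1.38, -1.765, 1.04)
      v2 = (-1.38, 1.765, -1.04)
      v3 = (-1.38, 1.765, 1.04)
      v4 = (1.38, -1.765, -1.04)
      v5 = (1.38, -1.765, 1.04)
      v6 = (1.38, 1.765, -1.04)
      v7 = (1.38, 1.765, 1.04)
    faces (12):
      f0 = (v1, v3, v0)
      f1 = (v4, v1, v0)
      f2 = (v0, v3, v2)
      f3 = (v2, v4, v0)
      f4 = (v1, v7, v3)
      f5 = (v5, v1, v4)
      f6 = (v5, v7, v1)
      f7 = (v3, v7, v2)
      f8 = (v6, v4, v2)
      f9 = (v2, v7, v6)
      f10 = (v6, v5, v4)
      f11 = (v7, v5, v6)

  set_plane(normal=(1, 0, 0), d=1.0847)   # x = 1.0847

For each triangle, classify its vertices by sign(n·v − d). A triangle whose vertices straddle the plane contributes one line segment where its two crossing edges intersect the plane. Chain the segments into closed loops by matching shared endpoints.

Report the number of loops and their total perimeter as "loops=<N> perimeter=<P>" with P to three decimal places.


loops=1 perimeter=11.220

Straddling triangles (8 of 12):
  (v4,v1,v0) [+--] → (1.0847, -1.765, -0.817455)–(1.0847, -1.765, -1.04)  len=0.2225
  (v2,v4,v0) [-+-] → (1.0847, -1.38732, -1.04)–(1.0847, -1.765, -1.04)  len=0.3777
  (v1,v7,v3) [-+-] → (1.0847, 1.38732, 1.04)–(1.0847, 1.765, 1.04)  len=0.3777
  (v5,v1,v4) [+-+] → (1.0847, -1.765, 1.04)–(1.0847, -1.765, -0.817455)  len=1.8575
  (v5,v7,v1) [++-] → (1.0847, 1.38732, 1.04)–(1.0847, -1.765, 1.04)  len=3.1523
  (v3,v7,v2) [-+-] → (1.0847, 1.765, 1.04)–(1.0847, 1.765, 0.817455)  len=0.2225
  (v6,v4,v2) [++-] → (1.0847, -1.38732, -1.04)–(1.0847, 1.765, -1.04)  len=3.1523
  (v2,v7,v6) [-++] → (1.0847, 1.765, 0.817455)–(1.0847, 1.765, -1.04)  len=1.8575

Chained into 1 loop(s):
  loop 1: 8 segments, perimeter = 11.2200
Total perimeter = 11.220


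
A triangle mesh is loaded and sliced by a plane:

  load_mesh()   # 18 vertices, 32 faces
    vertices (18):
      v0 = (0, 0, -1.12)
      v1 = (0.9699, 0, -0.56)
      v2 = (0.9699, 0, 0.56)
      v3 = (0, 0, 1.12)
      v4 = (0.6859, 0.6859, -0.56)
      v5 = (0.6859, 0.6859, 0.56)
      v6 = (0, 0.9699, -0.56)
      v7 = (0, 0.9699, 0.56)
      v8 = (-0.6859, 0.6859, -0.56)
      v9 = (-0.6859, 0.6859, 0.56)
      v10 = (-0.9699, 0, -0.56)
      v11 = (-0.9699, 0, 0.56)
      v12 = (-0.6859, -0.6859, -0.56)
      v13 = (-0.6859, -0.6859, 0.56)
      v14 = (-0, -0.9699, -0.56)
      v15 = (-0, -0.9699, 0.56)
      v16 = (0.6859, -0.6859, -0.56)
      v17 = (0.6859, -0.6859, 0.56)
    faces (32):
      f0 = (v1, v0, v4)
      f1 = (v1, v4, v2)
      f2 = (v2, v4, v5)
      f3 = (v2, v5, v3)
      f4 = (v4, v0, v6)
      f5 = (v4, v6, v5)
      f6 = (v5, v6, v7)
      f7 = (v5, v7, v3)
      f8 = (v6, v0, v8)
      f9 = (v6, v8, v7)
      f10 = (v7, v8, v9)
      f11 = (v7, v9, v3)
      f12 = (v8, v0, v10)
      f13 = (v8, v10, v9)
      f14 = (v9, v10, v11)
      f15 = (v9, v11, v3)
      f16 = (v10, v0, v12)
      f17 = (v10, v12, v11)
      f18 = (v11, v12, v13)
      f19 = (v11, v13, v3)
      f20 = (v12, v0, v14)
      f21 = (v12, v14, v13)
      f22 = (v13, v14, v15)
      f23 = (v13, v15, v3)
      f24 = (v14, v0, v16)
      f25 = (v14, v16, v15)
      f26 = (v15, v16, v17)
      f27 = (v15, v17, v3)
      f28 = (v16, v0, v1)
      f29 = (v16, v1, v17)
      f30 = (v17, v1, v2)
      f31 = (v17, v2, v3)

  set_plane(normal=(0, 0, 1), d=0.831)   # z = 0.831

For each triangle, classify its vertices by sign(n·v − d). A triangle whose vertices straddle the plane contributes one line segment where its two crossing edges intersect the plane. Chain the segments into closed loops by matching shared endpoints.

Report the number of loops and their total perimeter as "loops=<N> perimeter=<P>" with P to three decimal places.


loops=1 perimeter=3.065

Straddling triangles (8 of 32):
  (v2,v5,v3) [--+] → (0.353973, 0.353973, 0.831)–(0.500538, 0, 0.831)  len=0.3831
  (v5,v7,v3) [--+] → (0, 0.500538, 0.831)–(0.353973, 0.353973, 0.831)  len=0.3831
  (v7,v9,v3) [--+] → (-0.353973, 0.353973, 0.831)–(0, 0.500538, 0.831)  len=0.3831
  (v9,v11,v3) [--+] → (-0.500538, 0, 0.831)–(-0.353973, 0.353973, 0.831)  len=0.3831
  (v11,v13,v3) [--+] → (-0.353973, -0.353973, 0.831)–(-0.500538, 0, 0.831)  len=0.3831
  (v13,v15,v3) [--+] → (0, -0.500538, 0.831)–(-0.353973, -0.353973, 0.831)  len=0.3831
  (v15,v17,v3) [--+] → (0.353973, -0.353973, 0.831)–(0, -0.500538, 0.831)  len=0.3831
  (v17,v2,v3) [--+] → (0.500538, 0, 0.831)–(0.353973, -0.353973, 0.831)  len=0.3831

Chained into 1 loop(s):
  loop 1: 8 segments, perimeter = 3.0649
Total perimeter = 3.065


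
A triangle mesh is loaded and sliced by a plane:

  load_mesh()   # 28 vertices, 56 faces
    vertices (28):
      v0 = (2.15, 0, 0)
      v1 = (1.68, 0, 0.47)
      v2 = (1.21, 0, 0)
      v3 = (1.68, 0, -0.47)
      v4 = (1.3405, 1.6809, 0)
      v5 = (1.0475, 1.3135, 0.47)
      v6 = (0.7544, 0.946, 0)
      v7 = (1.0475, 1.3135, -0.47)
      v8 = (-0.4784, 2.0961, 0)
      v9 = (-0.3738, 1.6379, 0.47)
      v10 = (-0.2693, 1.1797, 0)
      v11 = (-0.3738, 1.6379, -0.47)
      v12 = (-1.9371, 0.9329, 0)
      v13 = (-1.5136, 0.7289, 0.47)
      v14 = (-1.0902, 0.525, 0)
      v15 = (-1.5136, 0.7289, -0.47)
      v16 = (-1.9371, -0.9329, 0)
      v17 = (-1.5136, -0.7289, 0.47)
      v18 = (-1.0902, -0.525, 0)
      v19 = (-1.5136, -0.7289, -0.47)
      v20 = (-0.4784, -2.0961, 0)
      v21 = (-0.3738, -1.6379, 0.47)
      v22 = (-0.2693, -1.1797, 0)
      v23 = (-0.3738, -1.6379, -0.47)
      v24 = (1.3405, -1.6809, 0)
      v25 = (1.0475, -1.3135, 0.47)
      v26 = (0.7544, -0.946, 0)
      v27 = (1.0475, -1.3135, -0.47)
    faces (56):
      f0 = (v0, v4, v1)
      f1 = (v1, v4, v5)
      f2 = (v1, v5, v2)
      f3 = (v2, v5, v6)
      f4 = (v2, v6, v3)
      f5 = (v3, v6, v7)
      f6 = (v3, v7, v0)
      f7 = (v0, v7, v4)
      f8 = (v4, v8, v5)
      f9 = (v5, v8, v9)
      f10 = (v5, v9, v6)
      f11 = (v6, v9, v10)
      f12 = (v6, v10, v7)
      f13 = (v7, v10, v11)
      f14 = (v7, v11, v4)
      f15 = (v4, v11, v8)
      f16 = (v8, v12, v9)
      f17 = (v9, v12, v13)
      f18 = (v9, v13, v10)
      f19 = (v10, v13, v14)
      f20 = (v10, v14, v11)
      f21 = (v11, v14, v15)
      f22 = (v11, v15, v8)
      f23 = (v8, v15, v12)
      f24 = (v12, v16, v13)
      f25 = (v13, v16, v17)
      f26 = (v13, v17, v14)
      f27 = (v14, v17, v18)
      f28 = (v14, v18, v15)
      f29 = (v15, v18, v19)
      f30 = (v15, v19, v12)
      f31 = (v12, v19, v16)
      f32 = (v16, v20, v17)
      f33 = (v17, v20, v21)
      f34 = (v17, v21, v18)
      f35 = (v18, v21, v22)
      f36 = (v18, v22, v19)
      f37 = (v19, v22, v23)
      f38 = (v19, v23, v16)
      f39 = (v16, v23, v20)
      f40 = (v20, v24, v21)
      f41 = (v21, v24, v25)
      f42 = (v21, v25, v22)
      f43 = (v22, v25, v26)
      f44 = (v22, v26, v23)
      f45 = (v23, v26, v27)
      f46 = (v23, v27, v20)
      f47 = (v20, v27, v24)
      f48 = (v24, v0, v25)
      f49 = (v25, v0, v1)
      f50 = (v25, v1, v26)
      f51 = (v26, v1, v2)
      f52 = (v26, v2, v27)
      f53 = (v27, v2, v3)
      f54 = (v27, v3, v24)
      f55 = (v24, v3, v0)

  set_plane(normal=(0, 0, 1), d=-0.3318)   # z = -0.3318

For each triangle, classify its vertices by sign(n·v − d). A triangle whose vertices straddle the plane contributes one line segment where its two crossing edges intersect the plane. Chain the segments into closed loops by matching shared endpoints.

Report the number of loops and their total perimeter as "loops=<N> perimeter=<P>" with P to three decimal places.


loops=2 perimeter=20.410

Straddling triangles (28 of 56):
  (v2,v6,v3) [++-] → (1.40783, 0.278164, -0.3318)–(1.5418, 0, -0.3318)  len=0.3087
  (v3,v6,v7) [-+-] → (1.40783, 0.278164, -0.3318)–(0.961316, 1.20544, -0.3318)  len=1.0292
  (v3,v7,v0) [--+] → (1.37168, 0.927275, -0.3318)–(1.8182, 0, -0.3318)  len=1.0292
  (v0,v7,v4) [+-+] → (1.37168, 0.927275, -0.3318)–(1.13365, 1.42153, -0.3318)  len=0.5486
  (v6,v10,v7) [++-] → (0.660305, 1.27416, -0.3318)–(0.961316, 1.20544, -0.3318)  len=0.3088
  (v7,v10,v11) [-+-] → (0.660305, 1.27416, -0.3318)–(-0.343073, 1.50317, -0.3318)  len=1.0292
  (v7,v11,v4) [--+] → (0.130277, 1.65054, -0.3318)–(1.13365, 1.42153, -0.3318)  len=1.0292
  (v4,v11,v8) [+-+] → (0.130277, 1.65054, -0.3318)–(-0.404557, 1.77263, -0.3318)  len=0.5486
  (v10,v14,v11) [++-] → (-0.584452, 1.31066, -0.3318)–(-0.343073, 1.50317, -0.3318)  len=0.3087
  (v11,v14,v15) [-+-] → (-0.584452, 1.31066, -0.3318)–(-1.3891, 0.668945, -0.3318)  len=1.0292
  (v11,v15,v8) [--+] → (-1.20921, 1.13091, -0.3318)–(-0.404557, 1.77263, -0.3318)  len=1.0292
  (v8,v15,v12) [+-+] → (-1.20921, 1.13091, -0.3318)–(-1.63813, 0.788885, -0.3318)  len=0.5486
  (v14,v18,v15) [++-] → (-1.3891, 0.3602, -0.3318)–(-1.3891, 0.668945, -0.3318)  len=0.3087
  (v15,v18,v19) [-+-] → (-1.3891, 0.3602, -0.3318)–(-1.3891, -0.668945, -0.3318)  len=1.0291
  (v15,v19,v12) [--+] → (-1.63813, -0.24026, -0.3318)–(-1.63813, 0.788885, -0.3318)  len=1.0291
  (v12,v19,v16) [+-+] → (-1.63813, -0.24026, -0.3318)–(-1.63813, -0.788885, -0.3318)  len=0.5486
  (v18,v22,v19) [++-] → (-1.14772, -0.861454, -0.3318)–(-1.3891, -0.668945, -0.3318)  len=0.3087
  (v19,v22,v23) [-+-] → (-1.14772, -0.861454, -0.3318)–(-0.343073, -1.50317, -0.3318)  len=1.0292
  (v19,v23,v16) [--+] → (-0.833477, -1.4306, -0.3318)–(-1.63813, -0.788885, -0.3318)  len=1.0292
  (v16,v23,v20) [+-+] → (-0.833477, -1.4306, -0.3318)–(-0.404557, -1.77263, -0.3318)  len=0.5486
  (v22,v26,v23) [++-] → (-0.0420612, -1.43445, -0.3318)–(-0.343073, -1.50317, -0.3318)  len=0.3088
  (v23,v26,v27) [-+-] → (-0.0420612, -1.43445, -0.3318)–(0.961316, -1.20544, -0.3318)  len=1.0292
  (v23,v27,v20) [--+] → (0.59882, -1.54362, -0.3318)–(-0.404557, -1.77263, -0.3318)  len=1.0292
  (v20,v27,v24) [+-+] → (0.59882, -1.54362, -0.3318)–(1.13365, -1.42153, -0.3318)  len=0.5486
  (v26,v2,v27) [++-] → (1.09528, -0.927275, -0.3318)–(0.961316, -1.20544, -0.3318)  len=0.3087
  (v27,v2,v3) [-+-] → (1.09528, -0.927275, -0.3318)–(1.5418, 0, -0.3318)  len=1.0292
  (v27,v3,v24) [--+] → (1.58017, -0.494256, -0.3318)–(1.13365, -1.42153, -0.3318)  len=1.0292
  (v24,v3,v0) [+-+] → (1.58017, -0.494256, -0.3318)–(1.8182, 0, -0.3318)  len=0.5486

Chained into 2 loop(s):
  loop 1: 14 segments, perimeter = 9.3655
  loop 2: 14 segments, perimeter = 11.0444
Total perimeter = 20.410


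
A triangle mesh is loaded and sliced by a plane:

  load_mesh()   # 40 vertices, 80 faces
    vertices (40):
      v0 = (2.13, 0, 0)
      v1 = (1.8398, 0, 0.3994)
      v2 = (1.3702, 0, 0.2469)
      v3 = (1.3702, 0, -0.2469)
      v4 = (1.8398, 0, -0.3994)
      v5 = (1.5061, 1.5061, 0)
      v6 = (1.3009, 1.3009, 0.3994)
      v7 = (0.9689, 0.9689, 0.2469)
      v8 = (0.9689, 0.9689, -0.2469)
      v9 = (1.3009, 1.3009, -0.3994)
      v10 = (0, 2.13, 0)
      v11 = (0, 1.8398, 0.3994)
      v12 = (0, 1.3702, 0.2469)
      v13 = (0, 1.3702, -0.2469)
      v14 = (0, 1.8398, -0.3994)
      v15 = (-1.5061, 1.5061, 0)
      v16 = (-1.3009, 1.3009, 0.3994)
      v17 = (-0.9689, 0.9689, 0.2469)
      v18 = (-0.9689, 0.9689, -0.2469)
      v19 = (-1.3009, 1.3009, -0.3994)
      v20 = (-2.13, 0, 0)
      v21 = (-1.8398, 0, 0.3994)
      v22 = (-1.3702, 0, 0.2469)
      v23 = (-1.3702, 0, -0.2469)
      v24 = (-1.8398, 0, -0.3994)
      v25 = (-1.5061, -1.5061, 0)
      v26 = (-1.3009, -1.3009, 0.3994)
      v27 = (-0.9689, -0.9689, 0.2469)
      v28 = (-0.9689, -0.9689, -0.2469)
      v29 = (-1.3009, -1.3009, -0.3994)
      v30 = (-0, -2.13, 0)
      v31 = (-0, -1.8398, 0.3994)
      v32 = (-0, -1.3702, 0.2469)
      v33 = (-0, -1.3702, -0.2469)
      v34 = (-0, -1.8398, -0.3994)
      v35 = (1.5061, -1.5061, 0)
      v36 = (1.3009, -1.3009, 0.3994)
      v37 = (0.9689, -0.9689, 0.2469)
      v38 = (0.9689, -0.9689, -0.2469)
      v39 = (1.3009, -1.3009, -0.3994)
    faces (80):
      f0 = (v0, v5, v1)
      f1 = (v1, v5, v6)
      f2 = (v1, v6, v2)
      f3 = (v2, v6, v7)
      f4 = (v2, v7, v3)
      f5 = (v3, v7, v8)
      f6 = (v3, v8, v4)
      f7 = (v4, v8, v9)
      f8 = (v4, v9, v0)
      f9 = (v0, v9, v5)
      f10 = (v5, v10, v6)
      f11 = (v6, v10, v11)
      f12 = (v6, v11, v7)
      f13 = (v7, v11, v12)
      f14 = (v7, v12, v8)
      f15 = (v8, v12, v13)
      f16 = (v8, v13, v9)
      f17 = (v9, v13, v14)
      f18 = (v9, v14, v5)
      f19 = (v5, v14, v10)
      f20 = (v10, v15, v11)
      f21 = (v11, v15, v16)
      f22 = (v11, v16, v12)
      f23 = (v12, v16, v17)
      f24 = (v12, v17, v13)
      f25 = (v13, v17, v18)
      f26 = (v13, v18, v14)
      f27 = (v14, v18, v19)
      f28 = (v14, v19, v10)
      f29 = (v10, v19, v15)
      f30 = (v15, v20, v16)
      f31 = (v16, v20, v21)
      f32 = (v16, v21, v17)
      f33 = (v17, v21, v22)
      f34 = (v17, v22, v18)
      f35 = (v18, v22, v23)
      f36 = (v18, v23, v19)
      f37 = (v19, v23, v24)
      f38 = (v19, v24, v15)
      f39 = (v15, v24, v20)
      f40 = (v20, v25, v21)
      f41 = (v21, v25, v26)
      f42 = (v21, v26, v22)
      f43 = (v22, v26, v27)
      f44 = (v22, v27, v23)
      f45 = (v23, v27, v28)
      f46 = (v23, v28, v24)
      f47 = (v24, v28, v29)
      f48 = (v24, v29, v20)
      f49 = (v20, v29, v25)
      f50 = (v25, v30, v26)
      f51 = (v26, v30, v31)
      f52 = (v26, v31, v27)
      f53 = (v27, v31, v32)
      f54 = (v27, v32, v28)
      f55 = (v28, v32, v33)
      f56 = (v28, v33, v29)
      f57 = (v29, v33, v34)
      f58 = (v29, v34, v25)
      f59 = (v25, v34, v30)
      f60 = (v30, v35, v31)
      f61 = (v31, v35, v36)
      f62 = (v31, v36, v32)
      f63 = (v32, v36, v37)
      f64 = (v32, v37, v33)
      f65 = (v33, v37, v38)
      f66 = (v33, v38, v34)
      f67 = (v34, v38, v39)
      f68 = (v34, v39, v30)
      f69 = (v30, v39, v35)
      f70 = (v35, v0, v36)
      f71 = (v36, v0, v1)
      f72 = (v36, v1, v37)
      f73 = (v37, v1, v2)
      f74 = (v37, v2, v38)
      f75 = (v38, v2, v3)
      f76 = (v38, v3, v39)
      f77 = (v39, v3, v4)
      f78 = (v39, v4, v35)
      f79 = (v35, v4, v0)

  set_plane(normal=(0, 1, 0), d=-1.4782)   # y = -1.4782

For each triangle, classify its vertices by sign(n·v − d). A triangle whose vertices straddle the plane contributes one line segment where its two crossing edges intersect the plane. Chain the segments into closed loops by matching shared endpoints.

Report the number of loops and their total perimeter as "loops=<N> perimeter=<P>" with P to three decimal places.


Straddling triangles (18 of 80):
  (v20,v25,v21) [+-+] → (-1.51766, -1.4782, 0)–(-1.51228, -1.4782, 0.00739875)  len=0.0091
  (v21,v25,v26) [+-+] → (-1.51228, -1.4782, 0.00739875)–(-1.4782, -1.4782, 0.0543044)  len=0.0580
  (v20,v29,v25) [++-] → (-1.4782, -1.4782, -0.0543044)–(-1.51766, -1.4782, 0)  len=0.0671
  (v25,v30,v26) [--+] → (-1.02271, -1.4782, 0.31399)–(-1.4782, -1.4782, 0.0543044)  len=0.5243
  (v26,v30,v31) [+--] → (-1.02271, -1.4782, 0.31399)–(-0.872899, -1.4782, 0.3994)  len=0.1724
  (v26,v31,v27) [+-+] → (-0.872899, -1.4782, 0.3994)–(-0.40229, -1.4782, 0.336082)  len=0.4748
  (v27,v31,v32) [+-+] → (-0.40229, -1.4782, 0.336082)–(0, -1.4782, 0.281972)  len=0.4059
  (v29,v33,v34) [++-] → (0, -1.4782, -0.281972)–(-0.872899, -1.4782, -0.3994)  len=0.8808
  (v29,v34,v25) [+--] → (-0.872899, -1.4782, -0.3994)–(-1.4782, -1.4782, -0.0543044)  len=0.6968
  (v31,v35,v36) [--+] → (1.4782, -1.4782, 0.0543044)–(0.872899, -1.4782, 0.3994)  len=0.6968
  (v31,v36,v32) [-++] → (0.872899, -1.4782, 0.3994)–(0, -1.4782, 0.281972)  len=0.8808
  (v33,v38,v34) [++-] → (0.40229, -1.4782, -0.336082)–(0, -1.4782, -0.281972)  len=0.4059
  (v34,v38,v39) [-++] → (0.40229, -1.4782, -0.336082)–(0.872899, -1.4782, -0.3994)  len=0.4748
  (v34,v39,v30) [-+-] → (0.872899, -1.4782, -0.3994)–(1.02271, -1.4782, -0.31399)  len=0.1724
  (v30,v39,v35) [-+-] → (1.02271, -1.4782, -0.31399)–(1.4782, -1.4782, -0.0543044)  len=0.5243
  (v35,v0,v36) [-++] → (1.51766, -1.4782, 0)–(1.4782, -1.4782, 0.0543044)  len=0.0671
  (v39,v4,v35) [++-] → (1.51228, -1.4782, -0.00739875)–(1.4782, -1.4782, -0.0543044)  len=0.0580
  (v35,v4,v0) [-++] → (1.51228, -1.4782, -0.00739875)–(1.51766, -1.4782, 0)  len=0.0091

Chained into 1 loop(s):
  loop 1: 18 segments, perimeter = 6.5786
Total perimeter = 6.579

loops=1 perimeter=6.579


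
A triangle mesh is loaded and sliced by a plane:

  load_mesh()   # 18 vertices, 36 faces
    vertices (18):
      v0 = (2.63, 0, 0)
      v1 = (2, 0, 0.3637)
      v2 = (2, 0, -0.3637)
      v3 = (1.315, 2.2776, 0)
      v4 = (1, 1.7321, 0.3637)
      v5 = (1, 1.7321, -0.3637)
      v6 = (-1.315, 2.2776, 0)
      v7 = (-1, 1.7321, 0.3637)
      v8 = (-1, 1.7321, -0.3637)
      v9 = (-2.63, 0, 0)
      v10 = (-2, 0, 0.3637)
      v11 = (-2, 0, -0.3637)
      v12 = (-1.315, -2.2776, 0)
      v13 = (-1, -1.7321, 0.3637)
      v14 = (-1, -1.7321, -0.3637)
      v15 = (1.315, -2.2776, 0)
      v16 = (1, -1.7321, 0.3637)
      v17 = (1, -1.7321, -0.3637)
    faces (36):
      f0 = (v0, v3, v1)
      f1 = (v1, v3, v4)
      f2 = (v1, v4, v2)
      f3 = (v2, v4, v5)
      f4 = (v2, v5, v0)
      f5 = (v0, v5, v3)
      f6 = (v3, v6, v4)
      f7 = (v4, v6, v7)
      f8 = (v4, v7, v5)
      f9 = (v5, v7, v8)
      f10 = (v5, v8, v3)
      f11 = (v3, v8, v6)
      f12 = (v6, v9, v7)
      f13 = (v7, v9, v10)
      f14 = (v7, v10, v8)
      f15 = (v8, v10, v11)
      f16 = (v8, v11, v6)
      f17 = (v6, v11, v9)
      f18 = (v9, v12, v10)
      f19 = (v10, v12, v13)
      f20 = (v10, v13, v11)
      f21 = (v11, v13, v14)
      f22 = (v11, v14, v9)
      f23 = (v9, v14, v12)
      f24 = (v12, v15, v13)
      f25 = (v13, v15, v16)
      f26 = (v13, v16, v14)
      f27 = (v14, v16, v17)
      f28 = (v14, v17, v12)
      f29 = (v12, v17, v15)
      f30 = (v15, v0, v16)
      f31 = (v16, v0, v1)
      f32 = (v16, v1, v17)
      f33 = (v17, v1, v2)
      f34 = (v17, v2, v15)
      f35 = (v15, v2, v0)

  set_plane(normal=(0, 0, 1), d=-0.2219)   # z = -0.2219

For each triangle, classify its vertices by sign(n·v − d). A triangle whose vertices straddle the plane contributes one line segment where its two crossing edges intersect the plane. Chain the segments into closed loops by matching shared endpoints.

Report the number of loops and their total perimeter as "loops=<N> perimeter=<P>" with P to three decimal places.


Straddling triangles (24 of 36):
  (v1,v4,v2) [++-] → (1.80506, 0.337657, -0.2219)–(2, 0, -0.2219)  len=0.3899
  (v2,v4,v5) [-+-] → (1.80506, 0.337657, -0.2219)–(1, 1.7321, -0.2219)  len=1.6102
  (v2,v5,v0) [--+] → (1.63551, 1.05679, -0.2219)–(2.24563, 0, -0.2219)  len=1.2203
  (v0,v5,v3) [+-+] → (1.63551, 1.05679, -0.2219)–(1.12281, 1.94478, -0.2219)  len=1.0254
  (v4,v7,v5) [++-] → (0.610118, 1.7321, -0.2219)–(1, 1.7321, -0.2219)  len=0.3899
  (v5,v7,v8) [-+-] → (0.610118, 1.7321, -0.2219)–(-1, 1.7321, -0.2219)  len=1.6101
  (v5,v8,v3) [--+] → (-0.0974237, 1.94478, -0.2219)–(1.12281, 1.94478, -0.2219)  len=1.2202
  (v3,v8,v6) [+-+] → (-0.0974237, 1.94478, -0.2219)–(-1.12281, 1.94478, -0.2219)  len=1.0254
  (v7,v10,v8) [++-] → (-1.19494, 1.39444, -0.2219)–(-1, 1.7321, -0.2219)  len=0.3899
  (v8,v10,v11) [-+-] → (-1.19494, 1.39444, -0.2219)–(-2, 0, -0.2219)  len=1.6102
  (v8,v11,v6) [--+] → (-1.73293, 0.887995, -0.2219)–(-1.12281, 1.94478, -0.2219)  len=1.2203
  (v6,v11,v9) [+-+] → (-1.73293, 0.887995, -0.2219)–(-2.24563, 0, -0.2219)  len=1.0254
  (v10,v13,v11) [++-] → (-1.80506, -0.337657, -0.2219)–(-2, 0, -0.2219)  len=0.3899
  (v11,v13,v14) [-+-] → (-1.80506, -0.337657, -0.2219)–(-1, -1.7321, -0.2219)  len=1.6102
  (v11,v14,v9) [--+] → (-1.63551, -1.05679, -0.2219)–(-2.24563, 0, -0.2219)  len=1.2203
  (v9,v14,v12) [+-+] → (-1.63551, -1.05679, -0.2219)–(-1.12281, -1.94478, -0.2219)  len=1.0254
  (v13,v16,v14) [++-] → (-0.610118, -1.7321, -0.2219)–(-1, -1.7321, -0.2219)  len=0.3899
  (v14,v16,v17) [-+-] → (-0.610118, -1.7321, -0.2219)–(1, -1.7321, -0.2219)  len=1.6101
  (v14,v17,v12) [--+] → (0.0974237, -1.94478, -0.2219)–(-1.12281, -1.94478, -0.2219)  len=1.2202
  (v12,v17,v15) [+-+] → (0.0974237, -1.94478, -0.2219)–(1.12281, -1.94478, -0.2219)  len=1.0254
  (v16,v1,v17) [++-] → (1.19494, -1.39444, -0.2219)–(1, -1.7321, -0.2219)  len=0.3899
  (v17,v1,v2) [-+-] → (1.19494, -1.39444, -0.2219)–(2, 0, -0.2219)  len=1.6102
  (v17,v2,v15) [--+] → (1.73293, -0.887995, -0.2219)–(1.12281, -1.94478, -0.2219)  len=1.2203
  (v15,v2,v0) [+-+] → (1.73293, -0.887995, -0.2219)–(2.24563, 0, -0.2219)  len=1.0254

Chained into 2 loop(s):
  loop 1: 12 segments, perimeter = 12.0002
  loop 2: 12 segments, perimeter = 13.4738
Total perimeter = 25.474

loops=2 perimeter=25.474


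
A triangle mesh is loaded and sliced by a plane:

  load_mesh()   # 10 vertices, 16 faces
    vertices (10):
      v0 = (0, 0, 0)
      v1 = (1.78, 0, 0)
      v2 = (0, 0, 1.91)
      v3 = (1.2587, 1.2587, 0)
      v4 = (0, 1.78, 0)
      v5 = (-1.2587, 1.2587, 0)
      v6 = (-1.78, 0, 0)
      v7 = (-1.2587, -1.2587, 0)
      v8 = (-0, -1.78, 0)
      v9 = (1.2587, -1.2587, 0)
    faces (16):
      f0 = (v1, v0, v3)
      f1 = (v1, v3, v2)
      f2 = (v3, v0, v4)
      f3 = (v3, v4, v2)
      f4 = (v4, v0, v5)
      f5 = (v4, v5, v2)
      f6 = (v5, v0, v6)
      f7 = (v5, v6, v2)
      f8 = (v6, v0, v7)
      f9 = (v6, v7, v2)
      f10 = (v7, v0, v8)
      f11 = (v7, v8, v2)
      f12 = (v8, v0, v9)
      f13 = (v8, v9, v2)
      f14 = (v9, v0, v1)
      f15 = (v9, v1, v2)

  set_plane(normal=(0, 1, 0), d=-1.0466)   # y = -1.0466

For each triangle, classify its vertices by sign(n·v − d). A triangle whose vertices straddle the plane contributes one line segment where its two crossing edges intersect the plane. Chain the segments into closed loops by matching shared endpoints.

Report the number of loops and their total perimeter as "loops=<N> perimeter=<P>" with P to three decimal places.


loops=1 perimeter=5.864

Straddling triangles (8 of 16):
  (v6,v0,v7) [++-] → (-1.0466, -1.0466, 0)–(-1.34654, -1.0466, 0)  len=0.2999
  (v6,v7,v2) [+-+] → (-1.34654, -1.0466, 0)–(-1.0466, -1.0466, 0.321849)  len=0.4399
  (v7,v0,v8) [-+-] → (-1.0466, -1.0466, 0)–(0, -1.0466, 0)  len=1.0466
  (v7,v8,v2) [--+] → (0, -1.0466, 0.786963)–(-1.0466, -1.0466, 0.321849)  len=1.1453
  (v8,v0,v9) [-+-] → (0, -1.0466, 0)–(1.0466, -1.0466, 0)  len=1.0466
  (v8,v9,v2) [--+] → (1.0466, -1.0466, 0.321849)–(0, -1.0466, 0.786963)  len=1.1453
  (v9,v0,v1) [-++] → (1.0466, -1.0466, 0)–(1.34654, -1.0466, 0)  len=0.2999
  (v9,v1,v2) [-++] → (1.34654, -1.0466, 0)–(1.0466, -1.0466, 0.321849)  len=0.4399

Chained into 1 loop(s):
  loop 1: 8 segments, perimeter = 5.8636
Total perimeter = 5.864


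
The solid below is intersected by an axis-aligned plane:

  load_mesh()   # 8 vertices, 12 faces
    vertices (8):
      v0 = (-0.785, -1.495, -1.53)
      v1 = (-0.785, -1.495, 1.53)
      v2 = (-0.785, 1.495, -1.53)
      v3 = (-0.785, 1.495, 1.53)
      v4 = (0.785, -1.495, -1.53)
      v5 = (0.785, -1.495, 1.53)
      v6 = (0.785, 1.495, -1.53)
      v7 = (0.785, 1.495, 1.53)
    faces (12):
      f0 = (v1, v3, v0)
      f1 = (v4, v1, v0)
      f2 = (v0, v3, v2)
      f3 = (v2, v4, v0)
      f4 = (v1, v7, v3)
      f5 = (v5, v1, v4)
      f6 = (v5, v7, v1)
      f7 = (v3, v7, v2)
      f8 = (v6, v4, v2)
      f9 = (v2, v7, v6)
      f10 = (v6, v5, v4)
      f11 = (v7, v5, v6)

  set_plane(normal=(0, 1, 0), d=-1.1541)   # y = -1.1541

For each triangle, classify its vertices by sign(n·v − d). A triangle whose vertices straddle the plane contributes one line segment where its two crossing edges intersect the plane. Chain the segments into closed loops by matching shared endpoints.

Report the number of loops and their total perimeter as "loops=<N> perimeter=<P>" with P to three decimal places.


Straddling triangles (8 of 12):
  (v1,v3,v0) [-+-] → (-0.785, -1.1541, 1.53)–(-0.785, -1.1541, -1.18112)  len=2.7111
  (v0,v3,v2) [-++] → (-0.785, -1.1541, -1.18112)–(-0.785, -1.1541, -1.53)  len=0.3489
  (v2,v4,v0) [+--] → (0.605999, -1.1541, -1.53)–(-0.785, -1.1541, -1.53)  len=1.3910
  (v1,v7,v3) [-++] → (-0.605999, -1.1541, 1.53)–(-0.785, -1.1541, 1.53)  len=0.1790
  (v5,v7,v1) [-+-] → (0.785, -1.1541, 1.53)–(-0.605999, -1.1541, 1.53)  len=1.3910
  (v6,v4,v2) [+-+] → (0.785, -1.1541, -1.53)–(0.605999, -1.1541, -1.53)  len=0.1790
  (v6,v5,v4) [+--] → (0.785, -1.1541, 1.18112)–(0.785, -1.1541, -1.53)  len=2.7111
  (v7,v5,v6) [+-+] → (0.785, -1.1541, 1.53)–(0.785, -1.1541, 1.18112)  len=0.3489

Chained into 1 loop(s):
  loop 1: 8 segments, perimeter = 9.2600
Total perimeter = 9.260

loops=1 perimeter=9.260


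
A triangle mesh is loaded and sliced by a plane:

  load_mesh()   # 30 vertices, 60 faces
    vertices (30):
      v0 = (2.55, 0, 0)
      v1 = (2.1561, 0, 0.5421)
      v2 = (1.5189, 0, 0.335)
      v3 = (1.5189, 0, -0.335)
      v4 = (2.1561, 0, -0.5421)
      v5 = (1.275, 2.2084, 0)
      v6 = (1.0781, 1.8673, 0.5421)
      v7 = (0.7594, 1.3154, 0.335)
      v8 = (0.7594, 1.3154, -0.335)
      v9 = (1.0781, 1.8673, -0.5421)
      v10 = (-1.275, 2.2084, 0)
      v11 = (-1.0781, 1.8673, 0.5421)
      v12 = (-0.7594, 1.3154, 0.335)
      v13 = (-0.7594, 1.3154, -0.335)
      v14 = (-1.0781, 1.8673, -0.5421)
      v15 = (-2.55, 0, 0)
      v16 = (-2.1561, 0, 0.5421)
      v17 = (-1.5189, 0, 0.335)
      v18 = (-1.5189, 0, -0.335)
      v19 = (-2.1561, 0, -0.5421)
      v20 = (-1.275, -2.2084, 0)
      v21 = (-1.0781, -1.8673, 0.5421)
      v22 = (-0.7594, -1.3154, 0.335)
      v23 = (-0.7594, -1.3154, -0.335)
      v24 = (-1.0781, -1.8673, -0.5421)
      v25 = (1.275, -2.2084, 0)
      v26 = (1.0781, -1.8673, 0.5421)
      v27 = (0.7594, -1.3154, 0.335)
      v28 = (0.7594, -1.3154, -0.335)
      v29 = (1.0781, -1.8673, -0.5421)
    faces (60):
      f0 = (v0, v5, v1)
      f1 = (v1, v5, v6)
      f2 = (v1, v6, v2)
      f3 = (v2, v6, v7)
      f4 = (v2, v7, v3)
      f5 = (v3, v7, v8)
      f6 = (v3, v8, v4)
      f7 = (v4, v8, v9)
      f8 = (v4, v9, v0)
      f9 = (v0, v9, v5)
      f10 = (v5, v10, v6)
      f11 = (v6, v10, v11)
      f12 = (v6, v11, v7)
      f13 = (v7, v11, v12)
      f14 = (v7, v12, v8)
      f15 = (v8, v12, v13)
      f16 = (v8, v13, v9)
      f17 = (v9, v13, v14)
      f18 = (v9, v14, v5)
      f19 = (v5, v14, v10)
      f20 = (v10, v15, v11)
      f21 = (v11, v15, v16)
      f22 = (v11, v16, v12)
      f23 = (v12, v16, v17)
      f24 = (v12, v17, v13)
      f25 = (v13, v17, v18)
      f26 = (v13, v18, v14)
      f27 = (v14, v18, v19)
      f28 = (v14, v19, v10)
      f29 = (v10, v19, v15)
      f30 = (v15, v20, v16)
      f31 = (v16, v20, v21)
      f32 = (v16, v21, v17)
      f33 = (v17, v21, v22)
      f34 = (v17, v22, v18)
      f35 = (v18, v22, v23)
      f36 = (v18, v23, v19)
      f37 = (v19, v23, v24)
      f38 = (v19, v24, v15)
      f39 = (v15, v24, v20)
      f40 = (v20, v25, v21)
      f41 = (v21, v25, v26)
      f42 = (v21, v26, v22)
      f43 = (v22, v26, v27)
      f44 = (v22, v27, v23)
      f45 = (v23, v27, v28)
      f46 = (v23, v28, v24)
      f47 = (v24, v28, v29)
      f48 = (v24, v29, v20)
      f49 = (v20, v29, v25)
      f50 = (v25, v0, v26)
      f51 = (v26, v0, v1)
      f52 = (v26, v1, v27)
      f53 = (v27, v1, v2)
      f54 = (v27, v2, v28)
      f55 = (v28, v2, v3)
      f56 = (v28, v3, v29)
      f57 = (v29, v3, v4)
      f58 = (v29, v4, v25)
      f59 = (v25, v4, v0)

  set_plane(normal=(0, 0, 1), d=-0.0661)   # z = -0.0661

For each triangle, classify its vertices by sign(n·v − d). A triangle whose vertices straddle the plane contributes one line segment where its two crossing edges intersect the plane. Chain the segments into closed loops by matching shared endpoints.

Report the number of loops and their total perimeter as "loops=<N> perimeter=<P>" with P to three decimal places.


loops=2 perimeter=24.125

Straddling triangles (24 of 60):
  (v2,v7,v3) [++-] → (1.21408, 0.527927, -0.0661)–(1.5189, 0, -0.0661)  len=0.6096
  (v3,v7,v8) [-+-] → (1.21408, 0.527927, -0.0661)–(0.7594, 1.3154, -0.0661)  len=0.9093
  (v4,v9,v0) [--+] → (2.37053, 0.227686, -0.0661)–(2.50197, 0, -0.0661)  len=0.2629
  (v0,v9,v5) [+-+] → (2.37053, 0.227686, -0.0661)–(1.25099, 2.16681, -0.0661)  len=2.2391
  (v7,v12,v8) [++-] → (0.14984, 1.3154, -0.0661)–(0.7594, 1.3154, -0.0661)  len=0.6096
  (v8,v12,v13) [-+-] → (0.14984, 1.3154, -0.0661)–(-0.7594, 1.3154, -0.0661)  len=0.9092
  (v9,v14,v5) [--+] → (0.988079, 2.16681, -0.0661)–(1.25099, 2.16681, -0.0661)  len=0.2629
  (v5,v14,v10) [+-+] → (0.988079, 2.16681, -0.0661)–(-1.25099, 2.16681, -0.0661)  len=2.2391
  (v12,v17,v13) [++-] → (-1.06422, 0.787473, -0.0661)–(-0.7594, 1.3154, -0.0661)  len=0.6096
  (v13,v17,v18) [-+-] → (-1.06422, 0.787473, -0.0661)–(-1.5189, 0, -0.0661)  len=0.9093
  (v14,v19,v10) [--+] → (-1.38244, 1.93912, -0.0661)–(-1.25099, 2.16681, -0.0661)  len=0.2629
  (v10,v19,v15) [+-+] → (-1.38244, 1.93912, -0.0661)–(-2.50197, 0, -0.0661)  len=2.2391
  (v17,v22,v18) [++-] → (-1.21408, -0.527927, -0.0661)–(-1.5189, 0, -0.0661)  len=0.6096
  (v18,v22,v23) [-+-] → (-1.21408, -0.527927, -0.0661)–(-0.7594, -1.3154, -0.0661)  len=0.9093
  (v19,v24,v15) [--+] → (-2.37053, -0.227686, -0.0661)–(-2.50197, 0, -0.0661)  len=0.2629
  (v15,v24,v20) [+-+] → (-2.37053, -0.227686, -0.0661)–(-1.25099, -2.16681, -0.0661)  len=2.2391
  (v22,v27,v23) [++-] → (-0.14984, -1.3154, -0.0661)–(-0.7594, -1.3154, -0.0661)  len=0.6096
  (v23,v27,v28) [-+-] → (-0.14984, -1.3154, -0.0661)–(0.7594, -1.3154, -0.0661)  len=0.9092
  (v24,v29,v20) [--+] → (-0.988079, -2.16681, -0.0661)–(-1.25099, -2.16681, -0.0661)  len=0.2629
  (v20,v29,v25) [+-+] → (-0.988079, -2.16681, -0.0661)–(1.25099, -2.16681, -0.0661)  len=2.2391
  (v27,v2,v28) [++-] → (1.06422, -0.787473, -0.0661)–(0.7594, -1.3154, -0.0661)  len=0.6096
  (v28,v2,v3) [-+-] → (1.06422, -0.787473, -0.0661)–(1.5189, 0, -0.0661)  len=0.9093
  (v29,v4,v25) [--+] → (1.38244, -1.93912, -0.0661)–(1.25099, -2.16681, -0.0661)  len=0.2629
  (v25,v4,v0) [+-+] → (1.38244, -1.93912, -0.0661)–(2.50197, 0, -0.0661)  len=2.2391

Chained into 2 loop(s):
  loop 1: 12 segments, perimeter = 9.1133
  loop 2: 12 segments, perimeter = 15.0120
Total perimeter = 24.125


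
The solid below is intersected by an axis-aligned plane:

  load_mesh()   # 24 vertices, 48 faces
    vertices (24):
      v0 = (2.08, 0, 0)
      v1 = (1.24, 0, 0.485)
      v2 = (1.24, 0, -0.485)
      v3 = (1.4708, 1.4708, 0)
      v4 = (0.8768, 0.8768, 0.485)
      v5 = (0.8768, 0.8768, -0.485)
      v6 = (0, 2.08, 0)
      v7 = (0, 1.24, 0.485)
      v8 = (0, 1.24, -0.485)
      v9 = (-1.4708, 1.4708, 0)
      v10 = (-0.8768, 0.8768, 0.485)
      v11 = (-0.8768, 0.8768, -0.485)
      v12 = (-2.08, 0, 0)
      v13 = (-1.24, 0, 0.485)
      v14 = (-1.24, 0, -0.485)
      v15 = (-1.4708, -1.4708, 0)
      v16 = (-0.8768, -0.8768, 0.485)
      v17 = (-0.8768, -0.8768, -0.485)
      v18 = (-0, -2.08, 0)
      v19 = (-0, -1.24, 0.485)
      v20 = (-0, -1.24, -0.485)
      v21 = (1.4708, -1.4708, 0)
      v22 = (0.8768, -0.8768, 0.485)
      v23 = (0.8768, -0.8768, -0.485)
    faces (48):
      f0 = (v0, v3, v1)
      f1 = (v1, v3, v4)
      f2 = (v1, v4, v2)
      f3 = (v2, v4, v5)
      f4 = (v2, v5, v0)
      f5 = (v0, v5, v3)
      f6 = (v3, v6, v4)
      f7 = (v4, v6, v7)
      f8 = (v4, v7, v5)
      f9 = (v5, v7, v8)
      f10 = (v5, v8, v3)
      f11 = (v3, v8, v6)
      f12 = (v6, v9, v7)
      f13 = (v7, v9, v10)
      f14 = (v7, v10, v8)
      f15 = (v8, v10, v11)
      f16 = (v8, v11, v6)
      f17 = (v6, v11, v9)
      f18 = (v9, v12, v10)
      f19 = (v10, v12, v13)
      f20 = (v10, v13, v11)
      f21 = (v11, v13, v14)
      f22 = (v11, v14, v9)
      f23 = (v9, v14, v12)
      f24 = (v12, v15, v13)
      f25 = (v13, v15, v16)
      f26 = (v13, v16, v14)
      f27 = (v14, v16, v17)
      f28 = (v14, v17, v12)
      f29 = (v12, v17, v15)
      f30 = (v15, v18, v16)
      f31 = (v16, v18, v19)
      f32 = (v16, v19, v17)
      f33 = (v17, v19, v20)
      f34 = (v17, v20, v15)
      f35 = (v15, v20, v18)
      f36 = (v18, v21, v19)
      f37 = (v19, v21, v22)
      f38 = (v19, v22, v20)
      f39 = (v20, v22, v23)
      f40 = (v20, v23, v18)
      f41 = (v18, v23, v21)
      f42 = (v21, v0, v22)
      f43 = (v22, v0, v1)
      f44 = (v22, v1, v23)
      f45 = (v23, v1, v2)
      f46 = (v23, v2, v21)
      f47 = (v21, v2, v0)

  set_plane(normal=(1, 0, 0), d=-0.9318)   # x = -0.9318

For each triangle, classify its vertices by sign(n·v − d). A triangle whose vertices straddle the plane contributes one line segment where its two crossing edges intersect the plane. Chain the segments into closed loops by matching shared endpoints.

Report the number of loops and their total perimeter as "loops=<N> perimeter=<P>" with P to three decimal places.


loops=2 perimeter=6.233

Straddling triangles (16 of 48):
  (v6,v9,v7) [+-+] → (-0.9318, 1.69405, 0)–(-0.9318, 1.38622, 0.177737)  len=0.3555
  (v7,v9,v10) [+-+] → (-0.9318, 1.38622, 0.177737)–(-0.9318, 0.9318, 0.440093)  len=0.5247
  (v6,v11,v9) [++-] → (-0.9318, 0.9318, -0.440093)–(-0.9318, 1.69405, 0)  len=0.8802
  (v9,v12,v10) [--+] → (-0.9318, 0.83672, 0.46283)–(-0.9318, 0.9318, 0.440093)  len=0.0978
  (v10,v12,v13) [+--] → (-0.9318, 0.83672, 0.46283)–(-0.9318, 0.744025, 0.485)  len=0.0953
  (v10,v13,v11) [+-+] → (-0.9318, 0.744025, 0.485)–(-0.9318, 0.744025, -0.338111)  len=0.8231
  (v11,v13,v14) [+--] → (-0.9318, 0.744025, -0.338111)–(-0.9318, 0.744025, -0.485)  len=0.1469
  (v11,v14,v9) [+--] → (-0.9318, 0.744025, -0.485)–(-0.9318, 0.9318, -0.440093)  len=0.1931
  (v13,v15,v16) [--+] → (-0.9318, -0.9318, 0.440093)–(-0.9318, -0.744025, 0.485)  len=0.1931
  (v13,v16,v14) [-+-] → (-0.9318, -0.744025, 0.485)–(-0.9318, -0.744025, 0.338111)  len=0.1469
  (v14,v16,v17) [-++] → (-0.9318, -0.744025, 0.338111)–(-0.9318, -0.744025, -0.485)  len=0.8231
  (v14,v17,v12) [-+-] → (-0.9318, -0.744025, -0.485)–(-0.9318, -0.83672, -0.46283)  len=0.0953
  (v12,v17,v15) [-+-] → (-0.9318, -0.83672, -0.46283)–(-0.9318, -0.9318, -0.440093)  len=0.0978
  (v15,v18,v16) [-++] → (-0.9318, -1.69405, 0)–(-0.9318, -0.9318, 0.440093)  len=0.8802
  (v17,v20,v15) [++-] → (-0.9318, -1.38622, -0.177737)–(-0.9318, -0.9318, -0.440093)  len=0.5247
  (v15,v20,v18) [-++] → (-0.9318, -1.38622, -0.177737)–(-0.9318, -1.69405, 0)  len=0.3555

Chained into 2 loop(s):
  loop 1: 8 segments, perimeter = 3.1165
  loop 2: 8 segments, perimeter = 3.1165
Total perimeter = 6.233
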